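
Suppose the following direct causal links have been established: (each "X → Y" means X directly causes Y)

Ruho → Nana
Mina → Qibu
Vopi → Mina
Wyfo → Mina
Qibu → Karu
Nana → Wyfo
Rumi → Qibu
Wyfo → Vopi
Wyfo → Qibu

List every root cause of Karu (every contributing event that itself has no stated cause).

Ruho, Rumi

Tracing upstream from Karu: Karu ← Qibu ← Wyfo ← Nana ← Ruho.
A separate upstream branch: Karu ← Qibu ← Rumi.
Each of those chain origins has no stated cause.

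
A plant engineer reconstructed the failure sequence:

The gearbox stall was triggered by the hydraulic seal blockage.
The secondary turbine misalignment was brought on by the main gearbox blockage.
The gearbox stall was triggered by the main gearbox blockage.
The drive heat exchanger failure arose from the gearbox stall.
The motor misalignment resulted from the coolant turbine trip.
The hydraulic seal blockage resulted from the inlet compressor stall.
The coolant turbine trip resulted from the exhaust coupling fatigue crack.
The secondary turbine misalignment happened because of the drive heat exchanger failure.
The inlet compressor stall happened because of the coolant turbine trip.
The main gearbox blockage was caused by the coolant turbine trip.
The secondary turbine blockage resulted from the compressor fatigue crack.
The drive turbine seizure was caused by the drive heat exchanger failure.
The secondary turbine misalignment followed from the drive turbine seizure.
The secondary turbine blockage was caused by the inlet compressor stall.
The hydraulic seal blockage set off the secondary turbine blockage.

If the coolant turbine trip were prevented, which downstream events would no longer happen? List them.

the drive heat exchanger failure, the drive turbine seizure, the gearbox stall, the hydraulic seal blockage, the inlet compressor stall, the main gearbox blockage, the motor misalignment, the secondary turbine misalignment

Downstream of the coolant turbine trip: the inlet compressor stall, the main gearbox blockage, the motor misalignment, the hydraulic seal blockage, the secondary turbine blockage, the gearbox stall, the drive heat exchanger failure, the drive turbine seizure, the secondary turbine misalignment.
Of those, still caused via another path: the secondary turbine blockage.
The remainder have no surviving cause.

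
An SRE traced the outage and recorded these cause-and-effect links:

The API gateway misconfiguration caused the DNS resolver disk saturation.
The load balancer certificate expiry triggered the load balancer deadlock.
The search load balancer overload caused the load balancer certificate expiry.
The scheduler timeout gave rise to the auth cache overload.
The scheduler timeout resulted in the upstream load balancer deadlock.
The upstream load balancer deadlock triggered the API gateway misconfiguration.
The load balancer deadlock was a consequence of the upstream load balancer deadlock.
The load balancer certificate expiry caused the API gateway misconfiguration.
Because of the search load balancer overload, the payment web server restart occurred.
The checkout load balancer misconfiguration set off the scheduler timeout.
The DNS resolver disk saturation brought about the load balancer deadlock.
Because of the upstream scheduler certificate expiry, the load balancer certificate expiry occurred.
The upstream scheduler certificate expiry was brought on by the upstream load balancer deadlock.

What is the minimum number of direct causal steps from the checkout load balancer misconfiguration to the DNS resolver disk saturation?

4

Shortest chain: the checkout load balancer misconfiguration → the scheduler timeout → the upstream load balancer deadlock → the API gateway misconfiguration → the DNS resolver disk saturation.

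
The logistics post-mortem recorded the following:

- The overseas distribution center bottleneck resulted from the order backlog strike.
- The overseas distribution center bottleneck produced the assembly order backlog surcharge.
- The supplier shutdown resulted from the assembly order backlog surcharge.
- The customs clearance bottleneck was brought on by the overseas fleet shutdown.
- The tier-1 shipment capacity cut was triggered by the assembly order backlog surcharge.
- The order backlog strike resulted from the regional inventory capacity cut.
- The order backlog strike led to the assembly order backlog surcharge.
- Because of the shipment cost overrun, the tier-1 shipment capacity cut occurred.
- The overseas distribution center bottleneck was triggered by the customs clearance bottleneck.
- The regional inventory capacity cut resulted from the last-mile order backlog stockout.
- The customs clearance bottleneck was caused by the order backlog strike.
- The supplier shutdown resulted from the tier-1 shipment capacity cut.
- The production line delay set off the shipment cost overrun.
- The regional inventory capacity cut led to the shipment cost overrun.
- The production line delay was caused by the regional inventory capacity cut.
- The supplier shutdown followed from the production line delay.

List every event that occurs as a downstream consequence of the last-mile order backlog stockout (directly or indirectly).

the assembly order backlog surcharge, the customs clearance bottleneck, the order backlog strike, the overseas distribution center bottleneck, the production line delay, the regional inventory capacity cut, the shipment cost overrun, the supplier shutdown, the tier-1 shipment capacity cut

Direct effects: the regional inventory capacity cut.
2 steps out: the order backlog strike, the production line delay, the shipment cost overrun.
3 steps out: the customs clearance bottleneck, the overseas distribution center bottleneck, the assembly order backlog surcharge, the tier-1 shipment capacity cut, the supplier shutdown.
Not reachable from it: the overseas fleet shutdown.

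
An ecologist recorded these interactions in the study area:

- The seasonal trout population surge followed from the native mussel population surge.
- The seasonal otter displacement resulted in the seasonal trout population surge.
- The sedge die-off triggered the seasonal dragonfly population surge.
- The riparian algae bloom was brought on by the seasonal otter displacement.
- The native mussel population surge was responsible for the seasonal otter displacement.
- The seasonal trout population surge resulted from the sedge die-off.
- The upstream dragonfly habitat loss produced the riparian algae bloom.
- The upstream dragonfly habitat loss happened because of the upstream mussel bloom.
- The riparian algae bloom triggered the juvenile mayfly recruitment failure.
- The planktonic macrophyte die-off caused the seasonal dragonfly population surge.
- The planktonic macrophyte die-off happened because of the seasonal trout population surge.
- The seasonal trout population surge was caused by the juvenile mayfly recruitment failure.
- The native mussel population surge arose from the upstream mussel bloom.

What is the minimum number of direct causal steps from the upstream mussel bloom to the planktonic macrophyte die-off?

3

Shortest chain: the upstream mussel bloom → the native mussel population surge → the seasonal trout population surge → the planktonic macrophyte die-off.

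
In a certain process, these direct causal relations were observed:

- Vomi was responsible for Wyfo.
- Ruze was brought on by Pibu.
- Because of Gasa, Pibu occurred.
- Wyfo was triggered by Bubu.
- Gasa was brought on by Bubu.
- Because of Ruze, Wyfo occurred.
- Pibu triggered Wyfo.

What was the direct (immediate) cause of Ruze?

Pibu

Upstream contributors include Bubu, Gasa, but only Pibu feeds directly into Ruze.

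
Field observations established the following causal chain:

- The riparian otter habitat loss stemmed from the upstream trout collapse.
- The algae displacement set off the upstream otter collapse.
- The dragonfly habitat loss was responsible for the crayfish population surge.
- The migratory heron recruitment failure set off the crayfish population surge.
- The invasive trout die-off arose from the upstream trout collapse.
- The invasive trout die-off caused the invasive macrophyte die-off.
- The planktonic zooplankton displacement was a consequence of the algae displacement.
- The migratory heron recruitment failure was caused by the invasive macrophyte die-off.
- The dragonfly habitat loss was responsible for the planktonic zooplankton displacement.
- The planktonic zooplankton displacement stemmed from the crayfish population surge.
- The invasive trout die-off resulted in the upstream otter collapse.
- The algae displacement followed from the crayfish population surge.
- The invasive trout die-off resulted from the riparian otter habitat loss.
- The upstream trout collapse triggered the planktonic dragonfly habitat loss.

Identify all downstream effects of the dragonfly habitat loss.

Direct effects: the crayfish population surge, the planktonic zooplankton displacement.
2 steps out: the algae displacement.
3 steps out: the upstream otter collapse.
Not reachable from it: the upstream trout collapse, the riparian otter habitat loss, the planktonic dragonfly habitat loss, the invasive trout die-off, the invasive macrophyte die-off, the migratory heron recruitment failure.

the algae displacement, the crayfish population surge, the planktonic zooplankton displacement, the upstream otter collapse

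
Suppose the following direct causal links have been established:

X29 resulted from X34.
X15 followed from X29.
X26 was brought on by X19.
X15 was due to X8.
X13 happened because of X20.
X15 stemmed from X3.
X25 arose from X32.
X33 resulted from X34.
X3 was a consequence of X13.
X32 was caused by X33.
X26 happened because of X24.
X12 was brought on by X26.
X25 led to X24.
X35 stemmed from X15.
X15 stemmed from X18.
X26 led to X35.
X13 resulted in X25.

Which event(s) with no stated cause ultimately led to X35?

Tracing upstream from X35: X35 ← X15 ← X29 ← X34.
A separate upstream branch: X35 ← X15 ← X3 ← X13 ← X20.
A separate upstream branch: X35 ← X26 ← X19.
A separate upstream branch: X35 ← X15 ← X8.
A separate upstream branch: X35 ← X15 ← X18.
Each of those chain origins has no stated cause.

X18, X19, X20, X34, X8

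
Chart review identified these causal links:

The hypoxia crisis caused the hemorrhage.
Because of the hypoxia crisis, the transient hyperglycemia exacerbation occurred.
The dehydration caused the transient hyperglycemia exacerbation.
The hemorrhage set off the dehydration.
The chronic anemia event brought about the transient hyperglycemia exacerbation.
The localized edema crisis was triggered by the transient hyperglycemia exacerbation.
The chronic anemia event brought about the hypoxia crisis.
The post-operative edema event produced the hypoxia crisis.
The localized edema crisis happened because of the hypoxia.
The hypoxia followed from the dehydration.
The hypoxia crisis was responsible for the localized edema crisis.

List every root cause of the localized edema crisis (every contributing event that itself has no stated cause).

the chronic anemia event, the post-operative edema event

Tracing upstream from the localized edema crisis: the localized edema crisis ← the hypoxia crisis ← the chronic anemia event.
A separate upstream branch: the localized edema crisis ← the hypoxia crisis ← the post-operative edema event.
Each of those chain origins has no stated cause.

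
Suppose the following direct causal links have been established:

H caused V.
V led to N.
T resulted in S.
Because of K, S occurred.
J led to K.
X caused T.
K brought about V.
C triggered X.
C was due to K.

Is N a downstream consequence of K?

There is a causal chain: K → V → N.

Yes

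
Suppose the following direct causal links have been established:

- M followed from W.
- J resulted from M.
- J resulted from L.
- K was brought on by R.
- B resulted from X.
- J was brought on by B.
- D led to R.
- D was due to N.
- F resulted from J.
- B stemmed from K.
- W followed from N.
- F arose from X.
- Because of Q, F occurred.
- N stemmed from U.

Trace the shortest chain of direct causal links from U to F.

U → N
N → W
W → M
M → J
J → F
Length: 5 steps.

U → N → W → M → J → F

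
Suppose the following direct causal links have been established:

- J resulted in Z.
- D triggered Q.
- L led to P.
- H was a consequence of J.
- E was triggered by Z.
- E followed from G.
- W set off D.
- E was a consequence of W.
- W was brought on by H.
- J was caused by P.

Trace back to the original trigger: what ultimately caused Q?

Tracing upstream from Q: Q ← D ← W ← H ← J ← P ← L.
L has no stated cause, so it is the root.

L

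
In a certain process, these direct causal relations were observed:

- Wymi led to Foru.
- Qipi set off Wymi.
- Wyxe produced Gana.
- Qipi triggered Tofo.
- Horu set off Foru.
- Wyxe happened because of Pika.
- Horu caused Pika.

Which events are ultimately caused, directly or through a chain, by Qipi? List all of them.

Direct effects: Wymi, Tofo.
2 steps out: Foru.
Not reachable from it: Horu, Pika, Wyxe, Gana.

Foru, Tofo, Wymi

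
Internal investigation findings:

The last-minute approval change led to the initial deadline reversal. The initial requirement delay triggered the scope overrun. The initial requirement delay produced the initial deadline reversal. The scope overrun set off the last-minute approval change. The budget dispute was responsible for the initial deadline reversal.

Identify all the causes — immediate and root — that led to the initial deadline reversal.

the budget dispute, the initial requirement delay, the last-minute approval change, the scope overrun

Immediate causes of the initial deadline reversal: the initial requirement delay, the last-minute approval change, the budget dispute.
Further upstream: the scope overrun.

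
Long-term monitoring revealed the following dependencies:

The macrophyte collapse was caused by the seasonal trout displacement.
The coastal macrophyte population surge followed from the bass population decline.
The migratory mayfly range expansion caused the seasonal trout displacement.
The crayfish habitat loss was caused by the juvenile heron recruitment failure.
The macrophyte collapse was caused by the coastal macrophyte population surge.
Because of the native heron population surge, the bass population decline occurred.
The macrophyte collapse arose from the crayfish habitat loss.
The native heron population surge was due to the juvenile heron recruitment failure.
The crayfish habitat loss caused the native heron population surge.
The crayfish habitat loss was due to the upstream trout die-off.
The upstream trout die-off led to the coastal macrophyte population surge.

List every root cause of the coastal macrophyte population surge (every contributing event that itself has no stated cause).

the juvenile heron recruitment failure, the upstream trout die-off

Tracing upstream from the coastal macrophyte population surge: the coastal macrophyte population surge ← the upstream trout die-off.
A separate upstream branch: the coastal macrophyte population surge ← the bass population decline ← the native heron population surge ← the juvenile heron recruitment failure.
Each of those chain origins has no stated cause.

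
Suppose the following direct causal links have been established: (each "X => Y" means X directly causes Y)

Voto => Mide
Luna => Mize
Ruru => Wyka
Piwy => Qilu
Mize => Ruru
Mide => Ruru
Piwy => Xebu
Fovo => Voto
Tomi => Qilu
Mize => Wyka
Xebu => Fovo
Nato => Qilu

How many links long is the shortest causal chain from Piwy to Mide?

4

Shortest chain: Piwy → Xebu → Fovo → Voto → Mide.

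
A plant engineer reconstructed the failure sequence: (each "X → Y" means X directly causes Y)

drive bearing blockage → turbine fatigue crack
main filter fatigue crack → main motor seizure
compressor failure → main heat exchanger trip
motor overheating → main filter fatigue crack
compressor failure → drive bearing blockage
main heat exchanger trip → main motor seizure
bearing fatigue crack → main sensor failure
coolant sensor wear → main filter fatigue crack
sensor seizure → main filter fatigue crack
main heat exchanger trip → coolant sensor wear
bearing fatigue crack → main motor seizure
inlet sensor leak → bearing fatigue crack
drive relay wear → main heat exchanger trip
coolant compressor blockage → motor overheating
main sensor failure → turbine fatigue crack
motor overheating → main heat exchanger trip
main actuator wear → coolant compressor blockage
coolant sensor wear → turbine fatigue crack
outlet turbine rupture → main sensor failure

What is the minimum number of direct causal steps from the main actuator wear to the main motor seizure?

Shortest chain: the main actuator wear → the coolant compressor blockage → the motor overheating → the main heat exchanger trip → the main motor seizure.

4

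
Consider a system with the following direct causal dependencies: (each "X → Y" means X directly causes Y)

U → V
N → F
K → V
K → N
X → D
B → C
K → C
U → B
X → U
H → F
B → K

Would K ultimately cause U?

No

K leads to V, N, C, F; U is not among them.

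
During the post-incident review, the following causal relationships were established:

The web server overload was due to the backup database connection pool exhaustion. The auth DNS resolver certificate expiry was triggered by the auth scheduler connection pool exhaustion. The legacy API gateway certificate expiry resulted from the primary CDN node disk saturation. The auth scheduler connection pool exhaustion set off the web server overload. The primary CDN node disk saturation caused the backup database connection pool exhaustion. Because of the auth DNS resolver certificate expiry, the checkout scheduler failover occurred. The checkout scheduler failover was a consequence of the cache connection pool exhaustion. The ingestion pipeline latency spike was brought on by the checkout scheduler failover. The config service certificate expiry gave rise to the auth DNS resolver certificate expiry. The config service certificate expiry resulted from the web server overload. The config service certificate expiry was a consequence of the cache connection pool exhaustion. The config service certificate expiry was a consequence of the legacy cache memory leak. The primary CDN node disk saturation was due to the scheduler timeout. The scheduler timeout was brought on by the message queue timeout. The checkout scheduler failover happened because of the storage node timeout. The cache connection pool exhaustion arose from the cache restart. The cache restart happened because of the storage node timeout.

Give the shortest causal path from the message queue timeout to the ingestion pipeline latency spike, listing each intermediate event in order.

the message queue timeout → the scheduler timeout → the primary CDN node disk saturation → the backup database connection pool exhaustion → the web server overload → the config service certificate expiry → the auth DNS resolver certificate expiry → the checkout scheduler failover → the ingestion pipeline latency spike

the message queue timeout → the scheduler timeout
the scheduler timeout → the primary CDN node disk saturation
the primary CDN node disk saturation → the backup database connection pool exhaustion
the backup database connection pool exhaustion → the web server overload
the web server overload → the config service certificate expiry
the config service certificate expiry → the auth DNS resolver certificate expiry
the auth DNS resolver certificate expiry → the checkout scheduler failover
the checkout scheduler failover → the ingestion pipeline latency spike
Length: 8 steps.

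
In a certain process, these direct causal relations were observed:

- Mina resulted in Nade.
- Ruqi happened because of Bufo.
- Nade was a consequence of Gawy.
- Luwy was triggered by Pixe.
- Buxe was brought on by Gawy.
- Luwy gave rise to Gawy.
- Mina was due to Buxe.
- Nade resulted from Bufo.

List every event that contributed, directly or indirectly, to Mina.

Immediate cause of Mina: Buxe.
Further upstream: Pixe, Luwy, Gawy.

Buxe, Gawy, Luwy, Pixe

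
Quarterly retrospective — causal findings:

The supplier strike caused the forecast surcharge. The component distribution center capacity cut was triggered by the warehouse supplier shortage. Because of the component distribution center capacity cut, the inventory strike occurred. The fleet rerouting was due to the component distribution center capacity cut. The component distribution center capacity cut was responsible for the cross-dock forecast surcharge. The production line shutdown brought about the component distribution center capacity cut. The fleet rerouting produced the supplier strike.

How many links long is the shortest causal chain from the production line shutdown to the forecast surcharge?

4

Shortest chain: the production line shutdown → the component distribution center capacity cut → the fleet rerouting → the supplier strike → the forecast surcharge.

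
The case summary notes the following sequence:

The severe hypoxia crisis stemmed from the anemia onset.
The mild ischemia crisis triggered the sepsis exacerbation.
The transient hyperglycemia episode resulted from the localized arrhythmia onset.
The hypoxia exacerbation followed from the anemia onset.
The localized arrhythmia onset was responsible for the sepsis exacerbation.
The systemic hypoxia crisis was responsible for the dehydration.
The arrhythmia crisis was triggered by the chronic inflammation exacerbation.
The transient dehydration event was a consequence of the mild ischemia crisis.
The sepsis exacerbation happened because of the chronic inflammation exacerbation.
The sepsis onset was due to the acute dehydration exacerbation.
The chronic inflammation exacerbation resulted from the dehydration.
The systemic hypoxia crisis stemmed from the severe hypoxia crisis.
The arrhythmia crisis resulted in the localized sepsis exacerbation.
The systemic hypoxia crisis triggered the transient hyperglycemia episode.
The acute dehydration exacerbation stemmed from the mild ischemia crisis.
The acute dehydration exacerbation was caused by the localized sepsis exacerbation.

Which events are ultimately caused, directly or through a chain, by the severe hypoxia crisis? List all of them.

the acute dehydration exacerbation, the arrhythmia crisis, the chronic inflammation exacerbation, the dehydration, the localized sepsis exacerbation, the sepsis exacerbation, the sepsis onset, the systemic hypoxia crisis, the transient hyperglycemia episode

Direct effects: the systemic hypoxia crisis.
2 steps out: the dehydration, the transient hyperglycemia episode.
3 steps out: the chronic inflammation exacerbation.
4 steps out: the arrhythmia crisis, the sepsis exacerbation.
5 steps out: the localized sepsis exacerbation.
6 steps out: the acute dehydration exacerbation.
7 steps out: the sepsis onset.
Not reachable from it: the mild ischemia crisis, the anemia onset, the transient dehydration event, the hypoxia exacerbation, the localized arrhythmia onset.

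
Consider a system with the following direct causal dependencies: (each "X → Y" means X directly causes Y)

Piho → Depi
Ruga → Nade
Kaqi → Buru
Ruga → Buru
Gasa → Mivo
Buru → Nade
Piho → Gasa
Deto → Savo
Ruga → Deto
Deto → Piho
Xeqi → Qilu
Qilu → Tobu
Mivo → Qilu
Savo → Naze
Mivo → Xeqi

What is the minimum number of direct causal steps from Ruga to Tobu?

6

Shortest chain: Ruga → Deto → Piho → Gasa → Mivo → Qilu → Tobu.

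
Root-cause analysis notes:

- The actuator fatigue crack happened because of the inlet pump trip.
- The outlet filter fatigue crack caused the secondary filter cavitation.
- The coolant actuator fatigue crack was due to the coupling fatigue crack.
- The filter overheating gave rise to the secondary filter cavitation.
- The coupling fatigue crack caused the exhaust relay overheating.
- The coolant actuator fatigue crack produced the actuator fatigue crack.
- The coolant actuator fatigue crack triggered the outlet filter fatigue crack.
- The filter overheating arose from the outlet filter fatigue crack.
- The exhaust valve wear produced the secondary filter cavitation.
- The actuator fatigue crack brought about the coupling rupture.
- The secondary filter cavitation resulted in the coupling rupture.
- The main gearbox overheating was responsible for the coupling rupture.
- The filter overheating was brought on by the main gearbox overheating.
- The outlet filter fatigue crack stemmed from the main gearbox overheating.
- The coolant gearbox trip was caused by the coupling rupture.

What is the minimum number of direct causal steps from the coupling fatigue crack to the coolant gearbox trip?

4

Shortest chain: the coupling fatigue crack → the coolant actuator fatigue crack → the actuator fatigue crack → the coupling rupture → the coolant gearbox trip.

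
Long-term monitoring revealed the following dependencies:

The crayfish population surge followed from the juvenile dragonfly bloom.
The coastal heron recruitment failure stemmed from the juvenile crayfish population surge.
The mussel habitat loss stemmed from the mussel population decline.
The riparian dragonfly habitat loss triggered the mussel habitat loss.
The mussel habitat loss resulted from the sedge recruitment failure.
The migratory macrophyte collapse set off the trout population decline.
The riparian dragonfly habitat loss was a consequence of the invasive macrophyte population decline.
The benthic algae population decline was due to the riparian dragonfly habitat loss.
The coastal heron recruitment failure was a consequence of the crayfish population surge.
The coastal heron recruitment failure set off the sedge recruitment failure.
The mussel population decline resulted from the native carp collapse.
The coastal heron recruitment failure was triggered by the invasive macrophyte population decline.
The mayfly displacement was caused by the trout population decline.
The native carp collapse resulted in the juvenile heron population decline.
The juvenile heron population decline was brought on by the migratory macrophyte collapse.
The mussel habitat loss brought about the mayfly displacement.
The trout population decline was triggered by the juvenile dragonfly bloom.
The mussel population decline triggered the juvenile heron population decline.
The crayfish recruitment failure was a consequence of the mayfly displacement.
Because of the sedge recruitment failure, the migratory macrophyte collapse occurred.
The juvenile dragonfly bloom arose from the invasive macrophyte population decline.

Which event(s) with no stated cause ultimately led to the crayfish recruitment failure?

Tracing upstream from the crayfish recruitment failure: the crayfish recruitment failure ← the mayfly displacement ← the mussel habitat loss ← the riparian dragonfly habitat loss ← the invasive macrophyte population decline.
A separate upstream branch: the crayfish recruitment failure ← the mayfly displacement ← the mussel habitat loss ← the mussel population decline ← the native carp collapse.
A separate upstream branch: the crayfish recruitment failure ← the mayfly displacement ← the mussel habitat loss ← the sedge recruitment failure ← the coastal heron recruitment failure ← the juvenile crayfish population surge.
Each of those chain origins has no stated cause.

the invasive macrophyte population decline, the juvenile crayfish population surge, the native carp collapse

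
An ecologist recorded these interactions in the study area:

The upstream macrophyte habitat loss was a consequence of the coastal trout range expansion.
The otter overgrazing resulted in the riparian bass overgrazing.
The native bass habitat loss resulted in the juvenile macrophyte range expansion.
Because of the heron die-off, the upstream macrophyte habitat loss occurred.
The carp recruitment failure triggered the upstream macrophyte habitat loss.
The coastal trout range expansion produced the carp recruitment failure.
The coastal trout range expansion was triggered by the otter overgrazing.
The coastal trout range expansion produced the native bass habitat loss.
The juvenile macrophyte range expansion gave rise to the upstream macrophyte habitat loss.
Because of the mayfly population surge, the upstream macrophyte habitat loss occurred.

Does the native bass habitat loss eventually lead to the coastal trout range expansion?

The native bass habitat loss leads to the juvenile macrophyte range expansion, the upstream macrophyte habitat loss; the coastal trout range expansion is not among them.

No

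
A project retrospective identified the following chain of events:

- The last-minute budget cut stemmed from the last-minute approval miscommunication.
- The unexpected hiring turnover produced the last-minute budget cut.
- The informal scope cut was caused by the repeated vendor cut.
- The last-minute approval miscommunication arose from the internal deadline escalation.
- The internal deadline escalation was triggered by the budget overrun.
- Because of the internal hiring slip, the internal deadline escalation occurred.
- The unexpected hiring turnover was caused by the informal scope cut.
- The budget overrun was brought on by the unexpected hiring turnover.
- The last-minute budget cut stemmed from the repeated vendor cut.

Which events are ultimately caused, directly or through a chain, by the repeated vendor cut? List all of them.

the budget overrun, the informal scope cut, the internal deadline escalation, the last-minute approval miscommunication, the last-minute budget cut, the unexpected hiring turnover

Direct effects: the informal scope cut, the last-minute budget cut.
2 steps out: the unexpected hiring turnover.
3 steps out: the budget overrun.
4 steps out: the internal deadline escalation.
5 steps out: the last-minute approval miscommunication.
Not reachable from it: the internal hiring slip.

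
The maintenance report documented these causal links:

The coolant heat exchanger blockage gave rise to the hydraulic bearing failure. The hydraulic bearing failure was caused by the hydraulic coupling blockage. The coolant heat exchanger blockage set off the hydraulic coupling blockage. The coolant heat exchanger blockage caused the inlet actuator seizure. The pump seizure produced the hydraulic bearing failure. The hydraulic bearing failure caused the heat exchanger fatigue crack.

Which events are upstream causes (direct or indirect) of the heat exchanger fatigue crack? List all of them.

Immediate cause of the heat exchanger fatigue crack: the hydraulic bearing failure.
Further upstream: the coolant heat exchanger blockage, the hydraulic coupling blockage, the pump seizure.

the coolant heat exchanger blockage, the hydraulic bearing failure, the hydraulic coupling blockage, the pump seizure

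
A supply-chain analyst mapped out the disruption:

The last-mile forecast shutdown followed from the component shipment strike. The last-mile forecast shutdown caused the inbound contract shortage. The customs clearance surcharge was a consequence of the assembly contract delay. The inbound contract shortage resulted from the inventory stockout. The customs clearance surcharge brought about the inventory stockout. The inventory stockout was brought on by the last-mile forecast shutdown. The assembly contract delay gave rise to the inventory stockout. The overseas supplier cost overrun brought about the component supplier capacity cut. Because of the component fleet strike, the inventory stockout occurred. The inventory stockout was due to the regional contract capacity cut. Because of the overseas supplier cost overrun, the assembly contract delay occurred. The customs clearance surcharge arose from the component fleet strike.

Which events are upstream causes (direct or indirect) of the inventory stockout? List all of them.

Immediate causes of the inventory stockout: the assembly contract delay, the last-mile forecast shutdown, the component fleet strike, the customs clearance surcharge, the regional contract capacity cut.
Further upstream: the component shipment strike, the overseas supplier cost overrun.

the assembly contract delay, the component fleet strike, the component shipment strike, the customs clearance surcharge, the last-mile forecast shutdown, the overseas supplier cost overrun, the regional contract capacity cut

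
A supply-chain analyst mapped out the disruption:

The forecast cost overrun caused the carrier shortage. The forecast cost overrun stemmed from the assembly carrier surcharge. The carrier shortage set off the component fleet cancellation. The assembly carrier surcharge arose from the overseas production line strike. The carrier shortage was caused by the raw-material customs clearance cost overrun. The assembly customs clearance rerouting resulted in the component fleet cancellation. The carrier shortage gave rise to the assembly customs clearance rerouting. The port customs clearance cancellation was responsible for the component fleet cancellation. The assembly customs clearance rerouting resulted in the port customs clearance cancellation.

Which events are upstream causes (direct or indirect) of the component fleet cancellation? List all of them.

Immediate causes of the component fleet cancellation: the carrier shortage, the assembly customs clearance rerouting, the port customs clearance cancellation.
Further upstream: the overseas production line strike, the assembly carrier surcharge, the raw-material customs clearance cost overrun, the forecast cost overrun.

the assembly carrier surcharge, the assembly customs clearance rerouting, the carrier shortage, the forecast cost overrun, the overseas production line strike, the port customs clearance cancellation, the raw-material customs clearance cost overrun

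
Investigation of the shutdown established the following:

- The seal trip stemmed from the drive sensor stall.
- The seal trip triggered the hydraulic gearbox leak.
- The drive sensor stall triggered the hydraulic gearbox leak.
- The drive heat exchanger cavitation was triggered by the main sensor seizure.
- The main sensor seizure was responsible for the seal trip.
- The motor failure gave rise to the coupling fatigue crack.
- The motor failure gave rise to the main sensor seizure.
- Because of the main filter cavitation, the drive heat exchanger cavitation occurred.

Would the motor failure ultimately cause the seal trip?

Yes

There is a causal chain: the motor failure → the main sensor seizure → the seal trip.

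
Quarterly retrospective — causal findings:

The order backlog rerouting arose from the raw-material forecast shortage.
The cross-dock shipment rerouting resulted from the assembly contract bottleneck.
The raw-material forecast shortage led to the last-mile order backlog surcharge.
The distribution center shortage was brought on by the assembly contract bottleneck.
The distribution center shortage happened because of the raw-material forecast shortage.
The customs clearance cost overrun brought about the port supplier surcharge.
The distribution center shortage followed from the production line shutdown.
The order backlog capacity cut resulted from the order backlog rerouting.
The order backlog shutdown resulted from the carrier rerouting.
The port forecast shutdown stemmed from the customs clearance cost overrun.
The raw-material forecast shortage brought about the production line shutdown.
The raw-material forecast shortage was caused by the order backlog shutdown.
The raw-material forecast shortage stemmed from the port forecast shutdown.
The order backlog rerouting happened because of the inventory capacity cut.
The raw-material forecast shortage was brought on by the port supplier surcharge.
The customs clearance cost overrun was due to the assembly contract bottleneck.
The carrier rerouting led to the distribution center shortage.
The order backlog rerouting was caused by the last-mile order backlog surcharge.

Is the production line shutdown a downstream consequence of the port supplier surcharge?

There is a causal chain: the port supplier surcharge → the raw-material forecast shortage → the production line shutdown.

Yes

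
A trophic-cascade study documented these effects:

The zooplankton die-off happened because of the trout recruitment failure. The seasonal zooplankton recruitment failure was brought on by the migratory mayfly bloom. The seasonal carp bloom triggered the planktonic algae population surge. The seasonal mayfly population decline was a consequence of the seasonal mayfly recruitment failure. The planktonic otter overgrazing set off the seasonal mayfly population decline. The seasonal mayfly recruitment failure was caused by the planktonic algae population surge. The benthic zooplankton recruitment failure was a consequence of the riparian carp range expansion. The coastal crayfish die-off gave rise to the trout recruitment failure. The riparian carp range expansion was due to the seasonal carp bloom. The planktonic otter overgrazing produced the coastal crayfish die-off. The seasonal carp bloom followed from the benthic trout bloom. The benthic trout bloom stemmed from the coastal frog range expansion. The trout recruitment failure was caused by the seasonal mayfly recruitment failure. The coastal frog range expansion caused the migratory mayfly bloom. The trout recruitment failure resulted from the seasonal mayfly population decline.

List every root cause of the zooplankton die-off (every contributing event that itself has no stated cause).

the coastal frog range expansion, the planktonic otter overgrazing

Tracing upstream from the zooplankton die-off: the zooplankton die-off ← the trout recruitment failure ← the seasonal mayfly recruitment failure ← the planktonic algae population surge ← the seasonal carp bloom ← the benthic trout bloom ← the coastal frog range expansion.
A separate upstream branch: the zooplankton die-off ← the trout recruitment failure ← the coastal crayfish die-off ← the planktonic otter overgrazing.
Each of those chain origins has no stated cause.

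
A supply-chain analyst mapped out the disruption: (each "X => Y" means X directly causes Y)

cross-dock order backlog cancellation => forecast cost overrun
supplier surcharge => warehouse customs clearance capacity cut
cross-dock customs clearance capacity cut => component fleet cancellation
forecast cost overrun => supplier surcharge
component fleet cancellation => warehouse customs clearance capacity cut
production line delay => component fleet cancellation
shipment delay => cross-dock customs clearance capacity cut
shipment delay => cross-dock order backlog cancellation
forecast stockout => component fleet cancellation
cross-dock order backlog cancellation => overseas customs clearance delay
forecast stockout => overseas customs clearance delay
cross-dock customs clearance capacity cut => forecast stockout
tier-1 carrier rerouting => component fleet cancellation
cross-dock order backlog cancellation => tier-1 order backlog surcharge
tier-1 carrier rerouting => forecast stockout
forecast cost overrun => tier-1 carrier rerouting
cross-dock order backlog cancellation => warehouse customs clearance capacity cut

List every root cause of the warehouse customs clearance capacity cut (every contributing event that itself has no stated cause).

Tracing upstream from the warehouse customs clearance capacity cut: the warehouse customs clearance capacity cut ← the cross-dock order backlog cancellation ← the shipment delay.
A separate upstream branch: the warehouse customs clearance capacity cut ← the component fleet cancellation ← the production line delay.
Each of those chain origins has no stated cause.

the production line delay, the shipment delay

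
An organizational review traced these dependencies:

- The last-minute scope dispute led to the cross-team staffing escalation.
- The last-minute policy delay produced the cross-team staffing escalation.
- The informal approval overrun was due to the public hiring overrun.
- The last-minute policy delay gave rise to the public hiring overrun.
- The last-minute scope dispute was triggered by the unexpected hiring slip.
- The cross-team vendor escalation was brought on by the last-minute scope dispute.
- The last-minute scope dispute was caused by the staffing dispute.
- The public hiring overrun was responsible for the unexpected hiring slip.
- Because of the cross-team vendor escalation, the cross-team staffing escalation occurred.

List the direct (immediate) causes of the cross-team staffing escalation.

the cross-team vendor escalation, the last-minute policy delay, the last-minute scope dispute

Upstream contributors include the public hiring overrun, the unexpected hiring slip, the staffing dispute, but only the cross-team vendor escalation, the last-minute policy delay, the last-minute scope dispute feed directly into the cross-team staffing escalation.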